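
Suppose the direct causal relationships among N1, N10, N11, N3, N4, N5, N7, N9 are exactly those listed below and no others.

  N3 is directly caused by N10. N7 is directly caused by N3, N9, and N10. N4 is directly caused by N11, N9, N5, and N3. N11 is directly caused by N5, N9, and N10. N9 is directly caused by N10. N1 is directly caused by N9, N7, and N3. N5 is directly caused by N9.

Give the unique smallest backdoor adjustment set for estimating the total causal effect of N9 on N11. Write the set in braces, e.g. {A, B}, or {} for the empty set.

Variables eligible for adjustment (non-descendants of N9, excluding N9 and N11): {N10, N3}.
Backdoor paths from N9 to N11:
  P1: N9 <- N10 -> N3 -> N4 <- N5 -> N11
  P2: N9 <- N10 -> N3 -> N4 <- N11
  P3: N9 <- N10 -> N7 <- N3 -> N4 <- N5 -> N11
  P4: N9 <- N10 -> N7 <- N3 -> N4 <- N11
  P5: N9 <- N10 -> N7 -> N1 <- N3 -> N4 <- N5 -> N11
  P6: N9 <- N10 -> N7 -> N1 <- N3 -> N4 <- N11
  P7: N9 <- N10 -> N11
The empty set is not sufficient: P7 (N9 <- N10 -> N11) has no collider blocking it and no conditioned non-collider, so it is open.
Try {N10}:
  P1: blocked at fork node N10 ∈ conditioning set.
  P2: blocked at fork node N10 ∈ conditioning set.
  P3: blocked at fork node N10 ∈ conditioning set.
  P4: blocked at fork node N10 ∈ conditioning set.
  P5: blocked at fork node N10 ∈ conditioning set.
  P6: blocked at fork node N10 ∈ conditioning set.
  P7: blocked at fork node N10 ∈ conditioning set.
{N10} contains no descendant of N9 and blocks every backdoor path.
No other singleton works — e.g. {N3} leaves P7 open — so {N10} is the unique smallest valid adjustment set.

{N10}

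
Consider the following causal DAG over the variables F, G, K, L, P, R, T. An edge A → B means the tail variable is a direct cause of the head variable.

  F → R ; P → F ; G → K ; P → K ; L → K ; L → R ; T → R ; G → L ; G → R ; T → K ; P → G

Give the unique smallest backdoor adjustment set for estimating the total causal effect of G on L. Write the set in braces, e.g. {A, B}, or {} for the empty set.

Variables eligible for adjustment (non-descendants of G, excluding G and L): {F, P, T}.
Backdoor paths from G to L:
  P1: G <- P -> F -> R <- T -> K <- L
  P2: G <- P -> F -> R <- L
  P3: G <- P -> K <- T -> R <- L
  P4: G <- P -> K <- L
Each backdoor path contains an unconditioned collider, so every path is already blocked with the empty conditioning set:
  P1: blocked at collider R (neither it nor any descendant is in the conditioning set).
  P2: blocked at collider R (neither it nor any descendant is in the conditioning set).
  P3: blocked at collider K (neither it nor any descendant is in the conditioning set).
  P4: blocked at collider K (neither it nor any descendant is in the conditioning set).
The empty set is therefore the unique smallest valid set.

{}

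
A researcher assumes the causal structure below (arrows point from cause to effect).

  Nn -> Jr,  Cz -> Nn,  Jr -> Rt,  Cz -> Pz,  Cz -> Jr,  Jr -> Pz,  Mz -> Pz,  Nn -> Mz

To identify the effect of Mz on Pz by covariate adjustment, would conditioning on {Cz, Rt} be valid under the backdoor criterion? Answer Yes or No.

No

Backdoor paths from Mz to Pz (paths whose first edge points into Mz):
  P1: Mz <- Nn <- Cz -> Jr -> Pz
  P2: Mz <- Nn <- Cz -> Pz
  P3: Mz <- Nn -> Jr <- Cz -> Pz
  P4: Mz <- Nn -> Jr -> Pz
Condition 1 (no descendant of Mz in the set): holds — descendants of Mz are {Pz}; none are in {Cz, Rt}.
Condition 2 (every backdoor path blocked by {Cz, Rt}):
  P1: blocked at fork node Cz ∈ conditioning set.
  P2: blocked at fork node Cz ∈ conditioning set.
  P3: blocked at fork node Cz ∈ conditioning set.
  P4: open — no interior node is in the conditioning set.
{Cz, Rt} does not satisfy the backdoor criterion.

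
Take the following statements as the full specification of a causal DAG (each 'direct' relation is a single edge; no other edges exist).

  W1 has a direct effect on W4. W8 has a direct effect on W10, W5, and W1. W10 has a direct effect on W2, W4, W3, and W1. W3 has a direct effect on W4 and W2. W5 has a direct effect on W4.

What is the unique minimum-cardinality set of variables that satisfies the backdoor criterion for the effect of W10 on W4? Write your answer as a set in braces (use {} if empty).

Variables eligible for adjustment (non-descendants of W10, excluding W10 and W4): {W5, W8}.
Backdoor paths from W10 to W4:
  P1: W10 <- W8 -> W5 -> W4
  P2: W10 <- W8 -> W1 -> W4
The empty set is not sufficient: P1 (W10 <- W8 -> W5 -> W4) has no collider blocking it and no conditioned non-collider, so it is open.
Try {W8}:
  P1: blocked at fork node W8 ∈ conditioning set.
  P2: blocked at fork node W8 ∈ conditioning set.
{W8} contains no descendant of W10 and blocks every backdoor path.
No other singleton works — e.g. {W5} leaves P2 open — so {W8} is the unique smallest valid adjustment set.

{W8}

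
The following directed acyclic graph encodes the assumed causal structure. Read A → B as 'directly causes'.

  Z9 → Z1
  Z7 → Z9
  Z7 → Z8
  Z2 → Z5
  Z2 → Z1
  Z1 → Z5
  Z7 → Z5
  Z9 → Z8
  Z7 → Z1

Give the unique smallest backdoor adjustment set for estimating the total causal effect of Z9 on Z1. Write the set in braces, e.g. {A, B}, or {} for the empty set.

{Z7}

Variables eligible for adjustment (non-descendants of Z9, excluding Z9 and Z1): {Z2, Z7}.
Backdoor paths from Z9 to Z1:
  P1: Z9 <- Z7 -> Z1
  P2: Z9 <- Z7 -> Z5 <- Z2 -> Z1
  P3: Z9 <- Z7 -> Z5 <- Z1
The empty set is not sufficient: P1 (Z9 <- Z7 -> Z1) has no collider blocking it and no conditioned non-collider, so it is open.
Try {Z7}:
  P1: blocked at fork node Z7 ∈ conditioning set.
  P2: blocked at fork node Z7 ∈ conditioning set.
  P3: blocked at fork node Z7 ∈ conditioning set.
{Z7} contains no descendant of Z9 and blocks every backdoor path.
No other singleton works — e.g. {Z2} leaves P1 open — so {Z7} is the unique smallest valid adjustment set.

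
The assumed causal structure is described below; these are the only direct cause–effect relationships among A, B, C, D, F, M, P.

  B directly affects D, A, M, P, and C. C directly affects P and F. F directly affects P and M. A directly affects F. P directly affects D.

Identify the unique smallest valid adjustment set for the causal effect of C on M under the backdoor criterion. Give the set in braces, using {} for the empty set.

Variables eligible for adjustment (non-descendants of C, excluding C and M): {A, B}.
Backdoor paths from C to M:
  P1: C <- B -> A -> F -> M
  P2: C <- B -> P <- F -> M
  P3: C <- B -> M
  P4: C <- B -> D <- P <- F -> M
The empty set is not sufficient: P1 (C <- B -> A -> F -> M) has no collider blocking it and no conditioned non-collider, so it is open.
Try {B}:
  P1: blocked at fork node B ∈ conditioning set.
  P2: blocked at fork node B ∈ conditioning set.
  P3: blocked at fork node B ∈ conditioning set.
  P4: blocked at fork node B ∈ conditioning set.
{B} contains no descendant of C and blocks every backdoor path.
No other singleton works — e.g. {A} leaves P3 open — so {B} is the unique smallest valid adjustment set.

{B}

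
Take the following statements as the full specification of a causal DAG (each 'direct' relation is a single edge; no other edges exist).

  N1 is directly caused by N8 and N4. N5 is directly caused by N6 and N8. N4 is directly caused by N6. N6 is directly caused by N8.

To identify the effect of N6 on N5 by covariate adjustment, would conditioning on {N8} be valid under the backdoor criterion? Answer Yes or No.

Yes

Backdoor paths from N6 to N5 (paths whose first edge points into N6):
  P1: N6 <- N8 -> N5
Condition 1 (no descendant of N6 in the set): holds — descendants of N6 are {N1, N4, N5}; none are in {N8}.
Condition 2 (every backdoor path blocked by {N8}):
  P1: blocked at fork node N8 ∈ conditioning set.
{N8} satisfies the backdoor criterion.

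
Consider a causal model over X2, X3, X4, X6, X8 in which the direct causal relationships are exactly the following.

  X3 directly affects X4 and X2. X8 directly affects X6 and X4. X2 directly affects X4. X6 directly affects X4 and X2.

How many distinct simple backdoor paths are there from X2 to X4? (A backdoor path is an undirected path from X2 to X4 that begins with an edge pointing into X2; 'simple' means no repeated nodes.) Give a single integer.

A backdoor path from X2 to X4 is any simple undirected path whose first edge points into X2 (i.e. leaves X2 via a parent).
Parents of X2: {X3, X6}.
Enumerating:
  P1: X2 <- X6 <- X8 -> X4
  P2: X2 <- X6 -> X4
  P3: X2 <- X3 -> X4
That exhausts the simple backdoor paths. Count: 3.

3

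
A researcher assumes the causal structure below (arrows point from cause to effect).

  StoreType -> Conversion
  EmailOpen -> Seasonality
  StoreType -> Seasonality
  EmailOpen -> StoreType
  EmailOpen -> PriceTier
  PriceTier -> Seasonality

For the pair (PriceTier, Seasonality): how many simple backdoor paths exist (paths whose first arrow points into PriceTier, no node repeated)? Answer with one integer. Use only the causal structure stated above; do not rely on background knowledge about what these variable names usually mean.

2

A backdoor path from PriceTier to Seasonality is any simple undirected path whose first edge points into PriceTier (i.e. leaves PriceTier via a parent).
Parents of PriceTier: {EmailOpen}.
Enumerating:
  P1: PriceTier <- EmailOpen -> StoreType -> Seasonality
  P2: PriceTier <- EmailOpen -> Seasonality
That exhausts the simple backdoor paths. Count: 2.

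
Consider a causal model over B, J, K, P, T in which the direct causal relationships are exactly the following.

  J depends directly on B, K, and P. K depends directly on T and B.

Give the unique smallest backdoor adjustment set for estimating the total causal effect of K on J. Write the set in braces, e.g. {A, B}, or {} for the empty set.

{B}

Variables eligible for adjustment (non-descendants of K, excluding K and J): {B, P, T}.
Backdoor paths from K to J:
  P1: K <- B -> J
The empty set is not sufficient: P1 (K <- B -> J) has no collider blocking it and no conditioned non-collider, so it is open.
Try {B}:
  P1: blocked at fork node B ∈ conditioning set.
{B} contains no descendant of K and blocks every backdoor path.
No other singleton works — e.g. {T} leaves P1 open — so {B} is the unique smallest valid adjustment set.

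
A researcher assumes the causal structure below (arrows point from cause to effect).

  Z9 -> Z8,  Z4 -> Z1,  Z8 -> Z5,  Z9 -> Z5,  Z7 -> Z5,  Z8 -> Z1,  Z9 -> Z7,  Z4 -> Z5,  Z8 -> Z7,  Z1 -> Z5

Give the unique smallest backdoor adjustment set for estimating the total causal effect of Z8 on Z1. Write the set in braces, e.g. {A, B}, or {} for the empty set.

Variables eligible for adjustment (non-descendants of Z8, excluding Z8 and Z1): {Z4, Z9}.
Backdoor paths from Z8 to Z1:
  P1: Z8 <- Z9 -> Z7 -> Z5 <- Z4 -> Z1
  P2: Z8 <- Z9 -> Z7 -> Z5 <- Z1
  P3: Z8 <- Z9 -> Z5 <- Z4 -> Z1
  P4: Z8 <- Z9 -> Z5 <- Z1
Each backdoor path contains an unconditioned collider, so every path is already blocked with the empty conditioning set:
  P1: blocked at collider Z5 (neither it nor any descendant is in the conditioning set).
  P2: blocked at collider Z5 (neither it nor any descendant is in the conditioning set).
  P3: blocked at collider Z5 (neither it nor any descendant is in the conditioning set).
  P4: blocked at collider Z5 (neither it nor any descendant is in the conditioning set).
The empty set is therefore the unique smallest valid set.

{}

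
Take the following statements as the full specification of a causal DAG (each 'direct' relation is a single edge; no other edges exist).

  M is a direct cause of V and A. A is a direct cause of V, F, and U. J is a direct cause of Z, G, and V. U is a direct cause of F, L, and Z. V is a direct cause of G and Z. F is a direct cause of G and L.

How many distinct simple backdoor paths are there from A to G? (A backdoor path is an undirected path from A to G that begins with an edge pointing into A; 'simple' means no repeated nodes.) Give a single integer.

A backdoor path from A to G is any simple undirected path whose first edge points into A (i.e. leaves A via a parent).
Parents of A: {M}.
Enumerating:
  P1: A <- M -> V <- J -> Z <- U -> F -> G
  P2: A <- M -> V <- J -> Z <- U -> L <- F -> G
  P3: A <- M -> V <- J -> G
  P4: A <- M -> V -> Z <- J -> G
  P5: A <- M -> V -> Z <- U -> F -> G
  P6: A <- M -> V -> Z <- U -> L <- F -> G
  P7: A <- M -> V -> G
That exhausts the simple backdoor paths. Count: 7.

7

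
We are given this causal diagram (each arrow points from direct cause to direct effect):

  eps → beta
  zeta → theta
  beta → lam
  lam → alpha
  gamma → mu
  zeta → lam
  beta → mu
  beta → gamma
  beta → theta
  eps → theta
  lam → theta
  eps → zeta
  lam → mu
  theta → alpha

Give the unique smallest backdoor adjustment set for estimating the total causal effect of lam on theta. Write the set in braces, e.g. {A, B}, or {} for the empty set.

{beta, zeta}

Variables eligible for adjustment (non-descendants of lam, excluding lam and theta): {beta, eps, gamma, zeta}.
Backdoor paths from lam to theta:
  P1: lam <- beta <- eps -> zeta -> theta
  P2: lam <- beta <- eps -> theta
  P3: lam <- beta -> theta
  P4: lam <- zeta <- eps -> beta -> theta
  P5: lam <- zeta <- eps -> theta
  P6: lam <- zeta -> theta
The empty set is not sufficient: P1 (lam <- beta <- eps -> zeta -> theta) has no collider blocking it and no conditioned non-collider, so it is open.
Try {beta, zeta}:
  P1: blocked at chain node beta ∈ conditioning set.
  P2: blocked at chain node beta ∈ conditioning set.
  P3: blocked at fork node beta ∈ conditioning set.
  P4: blocked at chain node zeta ∈ conditioning set.
  P5: blocked at chain node zeta ∈ conditioning set.
  P6: blocked at fork node zeta ∈ conditioning set.
{beta, zeta} contains no descendant of lam and blocks every backdoor path.
Every element of {beta, zeta} is needed (dropping beta leaves P2 open; dropping zeta leaves P5 open), so no proper subset is valid.
Among all size-2 subsets of the eligible variables, only {beta, zeta} blocks every backdoor path, so it is the unique smallest valid adjustment set.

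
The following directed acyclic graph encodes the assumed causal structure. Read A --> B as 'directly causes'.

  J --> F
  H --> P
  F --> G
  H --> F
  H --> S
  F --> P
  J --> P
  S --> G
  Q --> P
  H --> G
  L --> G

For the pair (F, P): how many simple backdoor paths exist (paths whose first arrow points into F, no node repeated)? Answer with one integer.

2

A backdoor path from F to P is any simple undirected path whose first edge points into F (i.e. leaves F via a parent).
Parents of F: {H, J}.
Enumerating:
  P1: F <- H -> P
  P2: F <- J -> P
That exhausts the simple backdoor paths. Count: 2.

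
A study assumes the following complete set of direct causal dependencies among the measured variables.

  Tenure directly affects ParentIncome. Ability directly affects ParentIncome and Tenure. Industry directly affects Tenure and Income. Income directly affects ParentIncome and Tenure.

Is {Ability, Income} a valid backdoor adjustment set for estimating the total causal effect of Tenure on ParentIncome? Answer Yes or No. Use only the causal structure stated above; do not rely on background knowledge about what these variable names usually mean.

Backdoor paths from Tenure to ParentIncome (paths whose first edge points into Tenure):
  P1: Tenure <- Ability -> ParentIncome
  P2: Tenure <- Industry -> Income -> ParentIncome
  P3: Tenure <- Income -> ParentIncome
Condition 1 (no descendant of Tenure in the set): holds — descendants of Tenure are {ParentIncome}; none are in {Ability, Income}.
Condition 2 (every backdoor path blocked by {Ability, Income}):
  P1: blocked at fork node Ability ∈ conditioning set.
  P2: blocked at chain node Income ∈ conditioning set.
  P3: blocked at fork node Income ∈ conditioning set.
{Ability, Income} satisfies the backdoor criterion.

Yes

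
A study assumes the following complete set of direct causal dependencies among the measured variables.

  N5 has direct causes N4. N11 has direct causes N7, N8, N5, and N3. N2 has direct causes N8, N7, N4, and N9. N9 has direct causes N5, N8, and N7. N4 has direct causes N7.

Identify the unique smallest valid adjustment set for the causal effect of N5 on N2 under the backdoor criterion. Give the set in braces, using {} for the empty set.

Variables eligible for adjustment (non-descendants of N5, excluding N5 and N2): {N3, N4, N7, N8}.
Backdoor paths from N5 to N2:
  P1: N5 <- N4 <- N7 -> N9 <- N8 -> N2
  P2: N5 <- N4 <- N7 -> N9 -> N2
  P3: N5 <- N4 <- N7 -> N2
  P4: N5 <- N4 <- N7 -> N11 <- N8 -> N9 -> N2
  P5: N5 <- N4 <- N7 -> N11 <- N8 -> N2
  P6: N5 <- N4 -> N2
The empty set is not sufficient: P2 (N5 <- N4 <- N7 -> N9 -> N2) has no collider blocking it and no conditioned non-collider, so it is open.
Try {N4}:
  P1: blocked at chain node N4 ∈ conditioning set.
  P2: blocked at chain node N4 ∈ conditioning set.
  P3: blocked at chain node N4 ∈ conditioning set.
  P4: blocked at chain node N4 ∈ conditioning set.
  P5: blocked at chain node N4 ∈ conditioning set.
  P6: blocked at fork node N4 ∈ conditioning set.
{N4} contains no descendant of N5 and blocks every backdoor path.
No other singleton works — e.g. {N7} leaves P6 open — so {N4} is the unique smallest valid adjustment set.

{N4}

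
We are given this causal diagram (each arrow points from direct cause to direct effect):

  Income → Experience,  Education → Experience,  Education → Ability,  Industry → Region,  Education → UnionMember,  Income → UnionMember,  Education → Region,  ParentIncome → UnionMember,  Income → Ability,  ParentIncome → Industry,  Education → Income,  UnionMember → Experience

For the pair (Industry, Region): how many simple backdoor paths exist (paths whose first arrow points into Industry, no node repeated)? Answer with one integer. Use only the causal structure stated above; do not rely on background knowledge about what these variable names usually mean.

A backdoor path from Industry to Region is any simple undirected path whose first edge points into Industry (i.e. leaves Industry via a parent).
Parents of Industry: {ParentIncome}.
Enumerating:
  P1: Industry <- ParentIncome -> UnionMember <- Education -> Region
  P2: Industry <- ParentIncome -> UnionMember <- Income <- Education -> Region
  P3: Industry <- ParentIncome -> UnionMember <- Income -> Experience <- Education -> Region
  P4: Industry <- ParentIncome -> UnionMember <- Income -> Ability <- Education -> Region
  P5: Industry <- ParentIncome -> UnionMember -> Experience <- Education -> Region
  P6: Industry <- ParentIncome -> UnionMember -> Experience <- Income <- Education -> Region
  P7: Industry <- ParentIncome -> UnionMember -> Experience <- Income -> Ability <- Education -> Region
That exhausts the simple backdoor paths. Count: 7.

7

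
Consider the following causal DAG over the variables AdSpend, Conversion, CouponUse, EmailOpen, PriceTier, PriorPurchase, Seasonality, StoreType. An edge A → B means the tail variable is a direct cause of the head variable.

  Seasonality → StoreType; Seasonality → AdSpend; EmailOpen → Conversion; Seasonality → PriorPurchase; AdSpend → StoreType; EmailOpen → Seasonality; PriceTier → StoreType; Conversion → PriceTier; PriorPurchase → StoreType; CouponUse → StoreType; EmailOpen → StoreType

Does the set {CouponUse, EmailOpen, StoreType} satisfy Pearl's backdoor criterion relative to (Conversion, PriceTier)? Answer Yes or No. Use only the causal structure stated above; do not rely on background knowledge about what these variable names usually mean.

No

Backdoor paths from Conversion to PriceTier (paths whose first edge points into Conversion):
  P1: Conversion <- EmailOpen -> Seasonality -> PriorPurchase -> StoreType <- PriceTier
  P2: Conversion <- EmailOpen -> Seasonality -> AdSpend -> StoreType <- PriceTier
  P3: Conversion <- EmailOpen -> Seasonality -> StoreType <- PriceTier
  P4: Conversion <- EmailOpen -> StoreType <- PriceTier
Condition 1 (no descendant of Conversion in the set): FAILS — StoreType is a descendant of Conversion.
Condition 2 (every backdoor path blocked by {CouponUse, EmailOpen, StoreType}):
  P1: blocked at fork node EmailOpen ∈ conditioning set.
  P2: blocked at fork node EmailOpen ∈ conditioning set.
  P3: blocked at fork node EmailOpen ∈ conditioning set.
  P4: blocked at fork node EmailOpen ∈ conditioning set.
{CouponUse, EmailOpen, StoreType} does not satisfy the backdoor criterion.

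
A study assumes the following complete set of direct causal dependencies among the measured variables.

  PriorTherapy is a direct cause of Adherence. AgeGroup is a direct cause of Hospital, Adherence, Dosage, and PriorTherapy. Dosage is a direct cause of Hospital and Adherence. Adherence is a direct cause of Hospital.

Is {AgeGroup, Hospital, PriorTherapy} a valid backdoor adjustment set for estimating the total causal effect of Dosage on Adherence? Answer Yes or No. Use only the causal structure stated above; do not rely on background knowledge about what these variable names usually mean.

Backdoor paths from Dosage to Adherence (paths whose first edge points into Dosage):
  P1: Dosage <- AgeGroup -> PriorTherapy -> Adherence
  P2: Dosage <- AgeGroup -> Adherence
  P3: Dosage <- AgeGroup -> Hospital <- Adherence
Condition 1 (no descendant of Dosage in the set): FAILS — Hospital is a descendant of Dosage.
Condition 2 (every backdoor path blocked by {AgeGroup, Hospital, PriorTherapy}):
  P1: blocked at fork node AgeGroup ∈ conditioning set.
  P2: blocked at fork node AgeGroup ∈ conditioning set.
  P3: blocked at fork node AgeGroup ∈ conditioning set.
{AgeGroup, Hospital, PriorTherapy} does not satisfy the backdoor criterion.

No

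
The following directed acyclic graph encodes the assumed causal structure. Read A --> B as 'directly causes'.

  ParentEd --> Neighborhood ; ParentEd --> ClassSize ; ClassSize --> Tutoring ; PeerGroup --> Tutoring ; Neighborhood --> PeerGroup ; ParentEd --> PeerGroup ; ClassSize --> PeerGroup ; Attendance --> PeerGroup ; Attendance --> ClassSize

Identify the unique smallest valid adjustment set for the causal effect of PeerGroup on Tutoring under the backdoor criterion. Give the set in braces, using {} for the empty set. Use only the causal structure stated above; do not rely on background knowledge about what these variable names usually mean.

Variables eligible for adjustment (non-descendants of PeerGroup, excluding PeerGroup and Tutoring): {Attendance, ClassSize, Neighborhood, ParentEd}.
Backdoor paths from PeerGroup to Tutoring:
  P1: PeerGroup <- ParentEd -> ClassSize -> Tutoring
  P2: PeerGroup <- Neighborhood <- ParentEd -> ClassSize -> Tutoring
  P3: PeerGroup <- Attendance -> ClassSize -> Tutoring
  P4: PeerGroup <- ClassSize -> Tutoring
The empty set is not sufficient: P1 (PeerGroup <- ParentEd -> ClassSize -> Tutoring) has no collider blocking it and no conditioned non-collider, so it is open.
Try {ClassSize}:
  P1: blocked at chain node ClassSize ∈ conditioning set.
  P2: blocked at chain node ClassSize ∈ conditioning set.
  P3: blocked at chain node ClassSize ∈ conditioning set.
  P4: blocked at fork node ClassSize ∈ conditioning set.
{ClassSize} contains no descendant of PeerGroup and blocks every backdoor path.
No other singleton works — e.g. {ParentEd} leaves P3 open — so {ClassSize} is the unique smallest valid adjustment set.

{ClassSize}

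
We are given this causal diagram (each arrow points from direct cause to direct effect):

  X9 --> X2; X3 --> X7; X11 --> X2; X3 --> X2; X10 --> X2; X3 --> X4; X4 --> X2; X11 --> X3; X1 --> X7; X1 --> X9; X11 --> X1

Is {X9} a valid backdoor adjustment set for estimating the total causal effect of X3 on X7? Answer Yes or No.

Backdoor paths from X3 to X7 (paths whose first edge points into X3):
  P1: X3 <- X11 -> X1 -> X7
  P2: X3 <- X11 -> X2 <- X9 <- X1 -> X7
Condition 1 (no descendant of X3 in the set): holds — descendants of X3 are {X2, X4, X7}; none are in {X9}.
Condition 2 (every backdoor path blocked by {X9}):
  P1: open — no interior node is in the conditioning set.
  P2: blocked at collider X2 (neither it nor any descendant is in the conditioning set).
{X9} does not satisfy the backdoor criterion.

No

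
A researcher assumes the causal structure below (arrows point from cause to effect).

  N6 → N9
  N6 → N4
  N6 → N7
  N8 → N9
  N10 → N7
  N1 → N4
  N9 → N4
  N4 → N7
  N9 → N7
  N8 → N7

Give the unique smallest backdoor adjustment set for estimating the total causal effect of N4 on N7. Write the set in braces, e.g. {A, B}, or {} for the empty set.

{N6, N9}

Variables eligible for adjustment (non-descendants of N4, excluding N4 and N7): {N1, N10, N6, N8, N9}.
Backdoor paths from N4 to N7:
  P1: N4 <- N6 -> N9 <- N8 -> N7
  P2: N4 <- N6 -> N9 -> N7
  P3: N4 <- N6 -> N7
  P4: N4 <- N9 <- N6 -> N7
  P5: N4 <- N9 <- N8 -> N7
  P6: N4 <- N9 -> N7
The empty set is not sufficient: P2 (N4 <- N6 -> N9 -> N7) has no collider blocking it and no conditioned non-collider, so it is open.
Try {N6, N9}:
  P1: blocked at fork node N6 ∈ conditioning set.
  P2: blocked at fork node N6 ∈ conditioning set.
  P3: blocked at fork node N6 ∈ conditioning set.
  P4: blocked at chain node N9 ∈ conditioning set.
  P5: blocked at chain node N9 ∈ conditioning set.
  P6: blocked at fork node N9 ∈ conditioning set.
{N6, N9} contains no descendant of N4 and blocks every backdoor path.
Every element of {N6, N9} is needed (dropping N6 leaves P1 open; dropping N9 leaves P5 open), so no proper subset is valid.
Among all size-2 subsets of the eligible variables, only {N6, N9} blocks every backdoor path, so it is the unique smallest valid adjustment set.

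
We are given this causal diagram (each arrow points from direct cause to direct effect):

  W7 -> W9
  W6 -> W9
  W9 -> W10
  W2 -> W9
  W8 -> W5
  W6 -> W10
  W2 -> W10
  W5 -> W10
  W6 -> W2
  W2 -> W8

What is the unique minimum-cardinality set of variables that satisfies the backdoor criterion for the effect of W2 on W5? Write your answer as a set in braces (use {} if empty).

Variables eligible for adjustment (non-descendants of W2, excluding W2 and W5): {W6, W7}.
Backdoor paths from W2 to W5:
  P1: W2 <- W6 -> W9 -> W10 <- W5
  P2: W2 <- W6 -> W10 <- W5
Each backdoor path contains an unconditioned collider, so every path is already blocked with the empty conditioning set:
  P1: blocked at collider W10 (neither it nor any descendant is in the conditioning set).
  P2: blocked at collider W10 (neither it nor any descendant is in the conditioning set).
The empty set is therefore the unique smallest valid set.

{}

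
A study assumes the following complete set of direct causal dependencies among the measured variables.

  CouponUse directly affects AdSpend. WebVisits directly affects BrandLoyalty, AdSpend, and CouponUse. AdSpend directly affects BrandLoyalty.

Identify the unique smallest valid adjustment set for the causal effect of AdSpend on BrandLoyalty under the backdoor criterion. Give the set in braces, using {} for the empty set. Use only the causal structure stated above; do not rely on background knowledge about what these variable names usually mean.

Variables eligible for adjustment (non-descendants of AdSpend, excluding AdSpend and BrandLoyalty): {CouponUse, WebVisits}.
Backdoor paths from AdSpend to BrandLoyalty:
  P1: AdSpend <- WebVisits -> BrandLoyalty
  P2: AdSpend <- CouponUse <- WebVisits -> BrandLoyalty
The empty set is not sufficient: P1 (AdSpend <- WebVisits -> BrandLoyalty) has no collider blocking it and no conditioned non-collider, so it is open.
Try {WebVisits}:
  P1: blocked at fork node WebVisits ∈ conditioning set.
  P2: blocked at fork node WebVisits ∈ conditioning set.
{WebVisits} contains no descendant of AdSpend and blocks every backdoor path.
No other singleton works — e.g. {CouponUse} leaves P1 open — so {WebVisits} is the unique smallest valid adjustment set.

{WebVisits}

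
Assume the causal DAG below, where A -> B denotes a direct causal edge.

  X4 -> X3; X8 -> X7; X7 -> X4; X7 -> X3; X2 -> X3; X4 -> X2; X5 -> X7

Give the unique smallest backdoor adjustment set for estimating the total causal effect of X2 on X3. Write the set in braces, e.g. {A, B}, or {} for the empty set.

Variables eligible for adjustment (non-descendants of X2, excluding X2 and X3): {X4, X5, X7, X8}.
Backdoor paths from X2 to X3:
  P1: X2 <- X4 <- X7 -> X3
  P2: X2 <- X4 -> X3
The empty set is not sufficient: P1 (X2 <- X4 <- X7 -> X3) has no collider blocking it and no conditioned non-collider, so it is open.
Try {X4}:
  P1: blocked at chain node X4 ∈ conditioning set.
  P2: blocked at fork node X4 ∈ conditioning set.
{X4} contains no descendant of X2 and blocks every backdoor path.
No other singleton works — e.g. {X5} leaves P1 open — so {X4} is the unique smallest valid adjustment set.

{X4}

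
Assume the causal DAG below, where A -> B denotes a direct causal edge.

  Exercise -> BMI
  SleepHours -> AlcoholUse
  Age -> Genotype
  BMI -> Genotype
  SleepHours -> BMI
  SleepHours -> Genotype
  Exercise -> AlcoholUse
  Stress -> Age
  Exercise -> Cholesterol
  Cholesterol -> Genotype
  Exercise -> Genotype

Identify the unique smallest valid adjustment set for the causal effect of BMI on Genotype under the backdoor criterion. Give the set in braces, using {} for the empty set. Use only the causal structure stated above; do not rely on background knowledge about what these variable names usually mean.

Variables eligible for adjustment (non-descendants of BMI, excluding BMI and Genotype): {Age, AlcoholUse, Cholesterol, Exercise, SleepHours, Stress}.
Backdoor paths from BMI to Genotype:
  P1: BMI <- SleepHours -> Genotype
  P2: BMI <- SleepHours -> AlcoholUse <- Exercise -> Cholesterol -> Genotype
  P3: BMI <- SleepHours -> AlcoholUse <- Exercise -> Genotype
  P4: BMI <- Exercise -> Cholesterol -> Genotype
  P5: BMI <- Exercise -> Genotype
  P6: BMI <- Exercise -> AlcoholUse <- SleepHours -> Genotype
The empty set is not sufficient: P1 (BMI <- SleepHours -> Genotype) has no collider blocking it and no conditioned non-collider, so it is open.
Try {Exercise, SleepHours}:
  P1: blocked at fork node SleepHours ∈ conditioning set.
  P2: blocked at fork node SleepHours ∈ conditioning set.
  P3: blocked at fork node SleepHours ∈ conditioning set.
  P4: blocked at fork node Exercise ∈ conditioning set.
  P5: blocked at fork node Exercise ∈ conditioning set.
  P6: blocked at fork node Exercise ∈ conditioning set.
{Exercise, SleepHours} contains no descendant of BMI and blocks every backdoor path.
Every element of {Exercise, SleepHours} is needed (dropping Exercise leaves P4 open; dropping SleepHours leaves P1 open), so no proper subset is valid.
Among all size-2 subsets of the eligible variables, only {Exercise, SleepHours} blocks every backdoor path, so it is the unique smallest valid adjustment set.

{Exercise, SleepHours}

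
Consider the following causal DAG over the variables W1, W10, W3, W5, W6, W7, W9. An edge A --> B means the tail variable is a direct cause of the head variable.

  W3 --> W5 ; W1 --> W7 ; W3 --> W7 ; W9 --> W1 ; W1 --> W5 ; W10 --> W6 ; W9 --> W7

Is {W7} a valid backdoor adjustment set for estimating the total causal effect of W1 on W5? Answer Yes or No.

No

Backdoor paths from W1 to W5 (paths whose first edge points into W1):
  P1: W1 <- W9 -> W7 <- W3 -> W5
Condition 1 (no descendant of W1 in the set): FAILS — W7 is a descendant of W1.
Condition 2 (every backdoor path blocked by {W7}):
  P1: open — collider(s) W7 are conditioned on (or have a conditioned descendant) and no non-collider on the path is in the set.
{W7} does not satisfy the backdoor criterion.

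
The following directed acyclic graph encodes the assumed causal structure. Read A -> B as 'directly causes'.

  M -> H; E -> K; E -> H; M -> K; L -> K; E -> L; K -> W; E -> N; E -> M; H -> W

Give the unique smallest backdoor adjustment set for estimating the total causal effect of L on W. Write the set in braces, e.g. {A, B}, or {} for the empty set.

{E}

Variables eligible for adjustment (non-descendants of L, excluding L and W): {E, H, M, N}.
Backdoor paths from L to W:
  P1: L <- E -> M -> K -> W
  P2: L <- E -> M -> H -> W
  P3: L <- E -> K <- M -> H -> W
  P4: L <- E -> K -> W
  P5: L <- E -> H <- M -> K -> W
  P6: L <- E -> H -> W
The empty set is not sufficient: P1 (L <- E -> M -> K -> W) has no collider blocking it and no conditioned non-collider, so it is open.
Try {E}:
  P1: blocked at fork node E ∈ conditioning set.
  P2: blocked at fork node E ∈ conditioning set.
  P3: blocked at fork node E ∈ conditioning set.
  P4: blocked at fork node E ∈ conditioning set.
  P5: blocked at fork node E ∈ conditioning set.
  P6: blocked at fork node E ∈ conditioning set.
{E} contains no descendant of L and blocks every backdoor path.
No other singleton works — e.g. {N} leaves P1 open — so {E} is the unique smallest valid adjustment set.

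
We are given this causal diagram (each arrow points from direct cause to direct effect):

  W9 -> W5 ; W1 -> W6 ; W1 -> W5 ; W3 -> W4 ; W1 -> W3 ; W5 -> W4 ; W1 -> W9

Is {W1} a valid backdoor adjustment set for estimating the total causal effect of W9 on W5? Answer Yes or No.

Yes

Backdoor paths from W9 to W5 (paths whose first edge points into W9):
  P1: W9 <- W1 -> W3 -> W4 <- W5
  P2: W9 <- W1 -> W5
Condition 1 (no descendant of W9 in the set): holds — descendants of W9 are {W4, W5}; none are in {W1}.
Condition 2 (every backdoor path blocked by {W1}):
  P1: blocked at fork node W1 ∈ conditioning set.
  P2: blocked at fork node W1 ∈ conditioning set.
{W1} satisfies the backdoor criterion.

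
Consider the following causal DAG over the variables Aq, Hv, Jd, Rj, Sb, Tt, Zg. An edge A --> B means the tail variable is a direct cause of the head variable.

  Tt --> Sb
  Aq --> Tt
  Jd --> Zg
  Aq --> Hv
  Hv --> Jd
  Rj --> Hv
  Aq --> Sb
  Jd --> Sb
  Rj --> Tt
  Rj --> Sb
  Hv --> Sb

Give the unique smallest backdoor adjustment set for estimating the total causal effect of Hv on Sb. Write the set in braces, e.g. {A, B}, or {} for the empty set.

Variables eligible for adjustment (non-descendants of Hv, excluding Hv and Sb): {Aq, Rj, Tt}.
Backdoor paths from Hv to Sb:
  P1: Hv <- Aq -> Tt <- Rj -> Sb
  P2: Hv <- Aq -> Tt -> Sb
  P3: Hv <- Aq -> Sb
  P4: Hv <- Rj -> Tt <- Aq -> Sb
  P5: Hv <- Rj -> Tt -> Sb
  P6: Hv <- Rj -> Sb
The empty set is not sufficient: P2 (Hv <- Aq -> Tt -> Sb) has no collider blocking it and no conditioned non-collider, so it is open.
Try {Aq, Rj}:
  P1: blocked at fork node Aq ∈ conditioning set.
  P2: blocked at fork node Aq ∈ conditioning set.
  P3: blocked at fork node Aq ∈ conditioning set.
  P4: blocked at fork node Rj ∈ conditioning set.
  P5: blocked at fork node Rj ∈ conditioning set.
  P6: blocked at fork node Rj ∈ conditioning set.
{Aq, Rj} contains no descendant of Hv and blocks every backdoor path.
Every element of {Aq, Rj} is needed (dropping Aq leaves P2 open; dropping Rj leaves P5 open), so no proper subset is valid.
Among all size-2 subsets of the eligible variables, only {Aq, Rj} blocks every backdoor path, so it is the unique smallest valid adjustment set.

{Aq, Rj}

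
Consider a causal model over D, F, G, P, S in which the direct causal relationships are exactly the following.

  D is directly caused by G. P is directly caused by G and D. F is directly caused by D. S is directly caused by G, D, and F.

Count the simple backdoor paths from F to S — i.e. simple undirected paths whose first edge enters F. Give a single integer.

3

A backdoor path from F to S is any simple undirected path whose first edge points into F (i.e. leaves F via a parent).
Parents of F: {D}.
Enumerating:
  P1: F <- D <- G -> S
  P2: F <- D -> S
  P3: F <- D -> P <- G -> S
That exhausts the simple backdoor paths. Count: 3.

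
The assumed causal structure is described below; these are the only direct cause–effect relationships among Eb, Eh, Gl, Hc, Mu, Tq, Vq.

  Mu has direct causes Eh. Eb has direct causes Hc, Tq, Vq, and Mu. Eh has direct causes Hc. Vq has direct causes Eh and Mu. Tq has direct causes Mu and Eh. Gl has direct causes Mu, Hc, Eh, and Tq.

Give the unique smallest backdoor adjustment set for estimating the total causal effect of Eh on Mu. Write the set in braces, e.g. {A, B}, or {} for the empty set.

Variables eligible for adjustment (non-descendants of Eh, excluding Eh and Mu): {Hc}.
Backdoor paths from Eh to Mu:
  P1: Eh <- Hc -> Gl <- Mu
  P2: Eh <- Hc -> Gl <- Tq <- Mu
  P3: Eh <- Hc -> Gl <- Tq -> Eb <- Mu
  P4: Eh <- Hc -> Gl <- Tq -> Eb <- Vq <- Mu
  P5: Eh <- Hc -> Eb <- Mu
  P6: Eh <- Hc -> Eb <- Vq <- Mu
  P7: Eh <- Hc -> Eb <- Tq <- Mu
  P8: Eh <- Hc -> Eb <- Tq -> Gl <- Mu
Each backdoor path contains an unconditioned collider, so every path is already blocked with the empty conditioning set:
  P1: blocked at collider Gl (neither it nor any descendant is in the conditioning set).
  P2: blocked at collider Gl (neither it nor any descendant is in the conditioning set).
  P3: blocked at collider Gl (neither it nor any descendant is in the conditioning set).
  P4: blocked at collider Gl (neither it nor any descendant is in the conditioning set).
  P5: blocked at collider Eb (neither it nor any descendant is in the conditioning set).
  P6: blocked at collider Eb (neither it nor any descendant is in the conditioning set).
  P7: blocked at collider Eb (neither it nor any descendant is in the conditioning set).
  P8: blocked at collider Eb (neither it nor any descendant is in the conditioning set).
The empty set is therefore the unique smallest valid set.

{}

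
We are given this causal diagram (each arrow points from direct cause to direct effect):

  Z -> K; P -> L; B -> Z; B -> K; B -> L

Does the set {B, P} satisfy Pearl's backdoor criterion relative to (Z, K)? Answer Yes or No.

Yes

Backdoor paths from Z to K (paths whose first edge points into Z):
  P1: Z <- B -> K
Condition 1 (no descendant of Z in the set): holds — descendants of Z are {K}; none are in {B, P}.
Condition 2 (every backdoor path blocked by {B, P}):
  P1: blocked at fork node B ∈ conditioning set.
{B, P} satisfies the backdoor criterion.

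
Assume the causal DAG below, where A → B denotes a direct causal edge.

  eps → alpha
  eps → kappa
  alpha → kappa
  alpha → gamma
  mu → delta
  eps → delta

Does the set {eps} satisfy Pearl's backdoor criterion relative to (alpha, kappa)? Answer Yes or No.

Backdoor paths from alpha to kappa (paths whose first edge points into alpha):
  P1: alpha <- eps -> kappa
Condition 1 (no descendant of alpha in the set): holds — descendants of alpha are {gamma, kappa}; none are in {eps}.
Condition 2 (every backdoor path blocked by {eps}):
  P1: blocked at fork node eps ∈ conditioning set.
{eps} satisfies the backdoor criterion.

Yes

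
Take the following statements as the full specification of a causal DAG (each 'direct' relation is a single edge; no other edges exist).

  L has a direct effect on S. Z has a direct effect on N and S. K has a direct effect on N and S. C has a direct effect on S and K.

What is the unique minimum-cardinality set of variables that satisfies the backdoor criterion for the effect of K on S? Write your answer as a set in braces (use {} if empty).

Variables eligible for adjustment (non-descendants of K, excluding K and S): {C, L, Z}.
Backdoor paths from K to S:
  P1: K <- C -> S
The empty set is not sufficient: P1 (K <- C -> S) has no collider blocking it and no conditioned non-collider, so it is open.
Try {C}:
  P1: blocked at fork node C ∈ conditioning set.
{C} contains no descendant of K and blocks every backdoor path.
No other singleton works — e.g. {Z} leaves P1 open — so {C} is the unique smallest valid adjustment set.

{C}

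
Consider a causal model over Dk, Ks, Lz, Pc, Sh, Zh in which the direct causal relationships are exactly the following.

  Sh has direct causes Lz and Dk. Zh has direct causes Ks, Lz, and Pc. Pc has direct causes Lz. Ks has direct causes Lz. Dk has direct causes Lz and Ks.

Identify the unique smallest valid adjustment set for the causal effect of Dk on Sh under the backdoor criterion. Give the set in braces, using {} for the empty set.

{Lz}

Variables eligible for adjustment (non-descendants of Dk, excluding Dk and Sh): {Ks, Lz, Pc, Zh}.
Backdoor paths from Dk to Sh:
  P1: Dk <- Lz -> Sh
  P2: Dk <- Ks <- Lz -> Sh
  P3: Dk <- Ks -> Zh <- Lz -> Sh
  P4: Dk <- Ks -> Zh <- Pc <- Lz -> Sh
The empty set is not sufficient: P1 (Dk <- Lz -> Sh) has no collider blocking it and no conditioned non-collider, so it is open.
Try {Lz}:
  P1: blocked at fork node Lz ∈ conditioning set.
  P2: blocked at fork node Lz ∈ conditioning set.
  P3: blocked at collider Zh (neither it nor any descendant is in the conditioning set).
  P4: blocked at collider Zh (neither it nor any descendant is in the conditioning set).
{Lz} contains no descendant of Dk and blocks every backdoor path.
No other singleton works — e.g. {Pc} leaves P1 open — so {Lz} is the unique smallest valid adjustment set.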